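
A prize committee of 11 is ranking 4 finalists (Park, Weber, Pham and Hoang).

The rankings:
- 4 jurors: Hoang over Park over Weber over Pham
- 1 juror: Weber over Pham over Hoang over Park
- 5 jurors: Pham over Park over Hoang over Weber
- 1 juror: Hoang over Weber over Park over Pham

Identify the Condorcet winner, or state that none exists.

none

Pairwise majorities:
Park vs Weber: 4+5 = 9 for Park, 2 for Weber — Park by 9–2.
Park–Pham: Pham 6–5.
Park vs Hoang: Park preferred on 5 ballots; Hoang wins 6–5.
Weber vs Pham: Weber is ranked higher on 4+1+1 = 6 ballots, Pham on 5. Weber wins 6–5.
Weber vs Hoang: Weber preferred on 1 ballot; Hoang wins 10–1.
Pham vs Hoang: Pham wins 6–5.
Each nominee drops at least one matchup (Park loses to Pham; Weber loses to Park; Pham loses to Weber; Hoang loses to Pham); the cycle Park > Weber > Pham > Park rules out a Condorcet winner.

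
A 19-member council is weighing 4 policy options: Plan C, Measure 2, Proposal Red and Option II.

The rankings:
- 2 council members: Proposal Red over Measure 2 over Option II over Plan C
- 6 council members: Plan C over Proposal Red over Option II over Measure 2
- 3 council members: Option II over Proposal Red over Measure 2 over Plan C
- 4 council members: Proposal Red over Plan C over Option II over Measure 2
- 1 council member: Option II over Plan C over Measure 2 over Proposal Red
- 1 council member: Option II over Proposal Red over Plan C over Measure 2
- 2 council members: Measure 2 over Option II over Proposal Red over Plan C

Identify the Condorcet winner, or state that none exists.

Pairwise majorities:
Plan C vs Measure 2: Plan C is ranked higher on 6+4+1+1 = 12 ballots, Measure 2 on 7. Plan C wins 12–7.
Plan C vs Proposal Red: 7 to 12, Proposal Red.
Plan C vs Option II: 10 to 9, Plan C.
Measure 2 vs Proposal Red: Measure 2 preferred on 1+2 = 3 ballots; Proposal Red wins 16–3.
Measure 2 vs Option II: Measure 2 is ranked higher on 2+2 = 4 ballots, Option II on 15. Option II wins 15–4.
Proposal Red vs Option II: 2+6+4 = 12 for Proposal Red, 7 for Option II — Proposal Red by 12–7.
Proposal Red defeats every rival head-to-head and is the Condorcet winner.

Proposal Red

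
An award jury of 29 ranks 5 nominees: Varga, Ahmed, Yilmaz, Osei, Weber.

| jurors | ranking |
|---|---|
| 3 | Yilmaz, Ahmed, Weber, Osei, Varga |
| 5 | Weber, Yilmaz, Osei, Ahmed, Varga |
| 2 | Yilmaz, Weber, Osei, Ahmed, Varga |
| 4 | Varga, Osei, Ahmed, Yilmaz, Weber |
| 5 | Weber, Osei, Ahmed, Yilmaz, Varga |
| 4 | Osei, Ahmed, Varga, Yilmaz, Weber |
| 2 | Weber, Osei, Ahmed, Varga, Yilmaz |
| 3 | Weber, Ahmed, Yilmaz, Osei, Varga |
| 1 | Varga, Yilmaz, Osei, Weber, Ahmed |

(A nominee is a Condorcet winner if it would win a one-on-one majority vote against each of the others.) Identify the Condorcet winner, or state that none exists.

Weber

Head-to-head results (29 jurors):
Varga–Ahmed: Ahmed 24–5.
Varga vs Yilmaz: Yilmaz, 18–11.
Varga vs Osei: Osei, 24–5.
Varga vs Weber: Weber, 20–9.
Ahmed vs Yilmaz: Ahmed, 18–11.
Ahmed vs Osei: Osei wins 23–6.
Ahmed vs Weber: Weber wins 18–11.
Yilmaz–Osei: Osei 15–14.
Yilmaz vs Weber: Weber, 15–14.
Osei vs Weber: Weber wins 20–9.
Weber beats each of Varga, Ahmed, Yilmaz, Osei — Weber is the Condorcet winner.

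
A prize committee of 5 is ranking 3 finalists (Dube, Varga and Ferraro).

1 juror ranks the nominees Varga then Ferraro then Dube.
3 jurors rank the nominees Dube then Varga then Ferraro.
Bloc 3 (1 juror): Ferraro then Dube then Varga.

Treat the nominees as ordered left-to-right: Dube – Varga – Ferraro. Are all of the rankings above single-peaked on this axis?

no

Axis positions: Dube=1, Varga=2, Ferraro=3.
Bloc 1 (peak Varga at position 2): ranking walks positions 2-3-1, expanding outward from the peak — single-peaked.
Bloc 2 (peak Dube at position 1): ranking walks positions 1-2-3, expanding outward from the peak — single-peaked.
Bloc 3: ranking walks positions 3-1-2; Dube is ranked above Varga even though Varga lies between Dube and the peak Ferraro on the axis — preferences dip and rise again. Not single-peaked.
Bloc 3 violates single-peakedness, so the profile is not single-peaked on this axis.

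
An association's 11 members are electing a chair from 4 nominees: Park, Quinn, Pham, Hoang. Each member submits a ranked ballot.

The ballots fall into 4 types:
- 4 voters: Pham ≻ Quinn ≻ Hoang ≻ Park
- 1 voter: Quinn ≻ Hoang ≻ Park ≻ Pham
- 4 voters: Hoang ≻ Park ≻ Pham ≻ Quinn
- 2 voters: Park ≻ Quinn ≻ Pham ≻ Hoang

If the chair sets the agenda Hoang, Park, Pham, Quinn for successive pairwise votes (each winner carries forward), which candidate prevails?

Pham

Round 1: Hoang vs Park — 9–2, Hoang advances.
Round 2: Hoang vs Pham — 5–6, Pham advances.
Round 3: Pham vs Quinn — 8–3, Pham advances.
The agenda winner is Pham.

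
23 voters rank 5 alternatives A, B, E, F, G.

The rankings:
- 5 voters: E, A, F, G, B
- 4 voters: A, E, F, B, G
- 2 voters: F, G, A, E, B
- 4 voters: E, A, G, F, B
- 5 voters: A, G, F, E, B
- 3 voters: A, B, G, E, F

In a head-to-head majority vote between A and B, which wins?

A

Ballots ranking A above B: 5 + 4 + 2 + 4 + 5 + 3 = 23.
Ballots ranking B above A: 23 − 23 = 0.
A wins the head-to-head 23–0.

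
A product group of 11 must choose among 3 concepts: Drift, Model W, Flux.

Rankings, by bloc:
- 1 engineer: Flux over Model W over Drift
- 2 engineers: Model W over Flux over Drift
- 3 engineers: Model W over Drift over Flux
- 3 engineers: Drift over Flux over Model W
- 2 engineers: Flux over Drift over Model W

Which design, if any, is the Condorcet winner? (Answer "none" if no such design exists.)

none

Pairwise majorities:
Drift vs Model W: 3+2 = 5 for Drift, 6 for Model W — Model W by 6–5.
Drift vs Flux: Drift, 6–5.
Model W vs Flux: Model W is ranked higher on 2+3 = 5 ballots, Flux on 6. Flux wins 6–5.
No design is unbeaten: Drift loses to Model W; Model W loses to Flux; Flux loses to Drift. In particular Drift > Flux > Model W > Drift is a majority cycle — no Condorcet winner exists.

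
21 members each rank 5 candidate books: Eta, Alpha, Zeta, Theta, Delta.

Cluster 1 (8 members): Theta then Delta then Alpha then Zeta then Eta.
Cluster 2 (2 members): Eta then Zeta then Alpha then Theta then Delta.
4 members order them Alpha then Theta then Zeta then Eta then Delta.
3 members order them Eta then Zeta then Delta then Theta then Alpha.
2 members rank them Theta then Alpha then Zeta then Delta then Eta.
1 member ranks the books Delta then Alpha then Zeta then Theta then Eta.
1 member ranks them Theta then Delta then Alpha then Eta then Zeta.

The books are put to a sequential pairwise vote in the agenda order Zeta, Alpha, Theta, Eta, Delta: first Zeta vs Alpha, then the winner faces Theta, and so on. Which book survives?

Round 1: Zeta vs Alpha — 5–16, Alpha advances.
Round 2: Alpha vs Theta — 7–14, Theta advances.
Round 3: Theta vs Eta — 16–5, Theta advances.
Round 4: Theta vs Delta — 17–4, Theta advances.
The agenda winner is Theta.

Theta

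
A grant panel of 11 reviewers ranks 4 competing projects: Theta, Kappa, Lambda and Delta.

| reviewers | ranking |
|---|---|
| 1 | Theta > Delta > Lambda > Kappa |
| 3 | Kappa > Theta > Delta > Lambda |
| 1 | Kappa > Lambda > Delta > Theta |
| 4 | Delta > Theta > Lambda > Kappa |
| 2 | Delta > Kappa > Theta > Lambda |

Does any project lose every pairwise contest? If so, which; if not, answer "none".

Pairwise majorities:
Theta vs Kappa: Kappa wins 6–5.
Theta vs Lambda: 1+3+4+2 = 10 for Theta, 1 for Lambda — Theta by 10–1.
Theta–Delta: Delta 7–4.
Kappa vs Lambda: Kappa, 6–5.
Kappa vs Delta: Delta wins 7–4.
Lambda vs Delta: 1 to 10, Delta.
Only Lambda has no wins; Lambda is the Condorcet loser.

Lambda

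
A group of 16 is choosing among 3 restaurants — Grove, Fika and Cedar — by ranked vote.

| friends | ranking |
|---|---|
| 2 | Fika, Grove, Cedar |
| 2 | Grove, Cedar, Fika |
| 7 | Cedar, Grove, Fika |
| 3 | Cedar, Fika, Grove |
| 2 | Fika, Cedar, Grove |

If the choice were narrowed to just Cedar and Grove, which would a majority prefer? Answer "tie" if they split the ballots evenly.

Cedar

Ballots ranking Cedar above Grove: 7 + 3 + 2 = 12.
Ballots ranking Grove above Cedar: 16 − 12 = 4.
Cedar wins the head-to-head 12–4.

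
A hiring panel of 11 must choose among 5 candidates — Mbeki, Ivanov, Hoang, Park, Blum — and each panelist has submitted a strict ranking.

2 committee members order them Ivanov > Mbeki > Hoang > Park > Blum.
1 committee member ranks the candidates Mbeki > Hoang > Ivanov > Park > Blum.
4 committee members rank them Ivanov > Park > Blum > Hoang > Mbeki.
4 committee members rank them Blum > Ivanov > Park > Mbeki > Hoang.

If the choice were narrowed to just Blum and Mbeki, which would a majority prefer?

Blum

Ballots ranking Blum above Mbeki: 4 + 4 = 8.
Ballots ranking Mbeki above Blum: 11 − 8 = 3.
Blum wins the head-to-head 8–3.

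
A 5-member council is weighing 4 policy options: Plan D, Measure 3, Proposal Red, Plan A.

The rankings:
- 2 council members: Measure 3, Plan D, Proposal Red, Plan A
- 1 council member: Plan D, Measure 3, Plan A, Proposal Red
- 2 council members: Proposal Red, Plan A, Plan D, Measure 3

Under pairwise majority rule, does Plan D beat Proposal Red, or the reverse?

Plan D

Ballots ranking Plan D above Proposal Red: 2 + 1 = 3.
Ballots ranking Proposal Red above Plan D: 5 − 3 = 2.
Plan D wins the head-to-head 3–2.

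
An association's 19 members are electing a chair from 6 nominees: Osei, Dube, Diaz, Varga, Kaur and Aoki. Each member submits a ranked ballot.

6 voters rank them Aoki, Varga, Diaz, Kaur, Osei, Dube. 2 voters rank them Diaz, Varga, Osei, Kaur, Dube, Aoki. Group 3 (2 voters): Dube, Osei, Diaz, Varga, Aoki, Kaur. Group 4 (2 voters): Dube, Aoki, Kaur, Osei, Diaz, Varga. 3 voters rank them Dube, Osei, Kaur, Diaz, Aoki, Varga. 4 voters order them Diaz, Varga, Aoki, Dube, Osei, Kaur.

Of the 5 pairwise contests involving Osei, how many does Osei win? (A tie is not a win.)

Osei against each rival (19 voters):
Osei vs Dube: Dube, 11–8.
Osei vs Diaz: Diaz, 12–7.
Osei vs Varga: Osei preferred on 2+2+3 = 7 ballots; Varga wins 12–7.
Osei–Kaur: Osei 11–8.
Osei vs Aoki: Aoki, 12–7.
Osei beats Kaur; loses to Dube, Diaz, Varga, Aoki — 1 pairwise win.

1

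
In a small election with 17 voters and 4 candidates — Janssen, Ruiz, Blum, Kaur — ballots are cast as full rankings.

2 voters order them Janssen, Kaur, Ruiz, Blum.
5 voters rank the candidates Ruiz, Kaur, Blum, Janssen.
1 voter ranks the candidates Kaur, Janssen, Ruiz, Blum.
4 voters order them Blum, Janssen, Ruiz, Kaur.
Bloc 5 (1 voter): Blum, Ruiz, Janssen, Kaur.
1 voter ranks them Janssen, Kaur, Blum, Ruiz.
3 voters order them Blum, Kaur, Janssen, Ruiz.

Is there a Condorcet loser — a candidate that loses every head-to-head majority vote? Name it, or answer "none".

none

Pairwise majorities:
Janssen–Ruiz: Janssen 11–6.
Janssen vs Blum: Janssen is ranked higher on 2+1+1 = 4 ballots, Blum on 13. Blum wins 13–4.
Janssen vs Kaur: 8 to 9, Kaur.
Ruiz–Blum: Blum 9–8.
Ruiz vs Kaur: 5+4+1 = 10 for Ruiz, 7 for Kaur — Ruiz by 10–7.
Blum vs Kaur: Kaur wins 9–8.
Each candidate has at least one pairwise win (Janssen beats Ruiz; Ruiz beats Kaur; Blum beats Janssen; Kaur beats Janssen) — no Condorcet loser.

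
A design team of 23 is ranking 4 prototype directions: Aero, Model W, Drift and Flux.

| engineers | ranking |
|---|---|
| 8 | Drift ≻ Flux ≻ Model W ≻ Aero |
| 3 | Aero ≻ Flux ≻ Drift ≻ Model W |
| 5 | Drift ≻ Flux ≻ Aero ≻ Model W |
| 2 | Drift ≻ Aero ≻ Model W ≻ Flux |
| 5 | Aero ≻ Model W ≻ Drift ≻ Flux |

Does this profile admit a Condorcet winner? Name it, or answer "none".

Pairwise majorities:
Aero vs Model W: Aero, 15–8.
Aero vs Drift: Drift wins 15–8.
Aero vs Flux: Flux, 13–10.
Model W–Drift: Drift 18–5.
Model W–Flux: Flux 16–7.
Drift–Flux: Drift 20–3.
Drift defeats every rival head-to-head and is the Condorcet winner.

Drift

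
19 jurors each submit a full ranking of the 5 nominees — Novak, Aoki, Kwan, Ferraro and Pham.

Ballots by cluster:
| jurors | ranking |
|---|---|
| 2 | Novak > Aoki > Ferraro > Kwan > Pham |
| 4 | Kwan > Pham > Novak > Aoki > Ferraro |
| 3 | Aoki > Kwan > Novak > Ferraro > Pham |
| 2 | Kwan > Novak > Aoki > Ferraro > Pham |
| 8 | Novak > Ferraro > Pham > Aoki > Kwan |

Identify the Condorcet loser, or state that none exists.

Head-to-head results (19 jurors):
Novak vs Aoki: Novak is ranked higher on 2+4+2+8 = 16 ballots, Aoki on 3. Novak wins 16–3.
Novak vs Kwan: Novak, 10–9.
Novak vs Ferraro: Novak wins 19–0.
Novak–Pham: Novak 15–4.
Aoki vs Kwan: Aoki, 13–6.
Aoki vs Ferraro: 11 to 8, Aoki.
Aoki vs Pham: 2+3+2 = 7 for Aoki, 12 for Pham — Pham by 12–7.
Kwan vs Ferraro: Ferraro wins 10–9.
Kwan–Pham: Kwan 11–8.
Ferraro vs Pham: 15 to 4, Ferraro.
Every nominee wins at least one matchup (Novak beats Aoki; Aoki beats Kwan; Kwan beats Pham; Ferraro beats Kwan; Pham beats Aoki), so there is no Condorcet loser.

none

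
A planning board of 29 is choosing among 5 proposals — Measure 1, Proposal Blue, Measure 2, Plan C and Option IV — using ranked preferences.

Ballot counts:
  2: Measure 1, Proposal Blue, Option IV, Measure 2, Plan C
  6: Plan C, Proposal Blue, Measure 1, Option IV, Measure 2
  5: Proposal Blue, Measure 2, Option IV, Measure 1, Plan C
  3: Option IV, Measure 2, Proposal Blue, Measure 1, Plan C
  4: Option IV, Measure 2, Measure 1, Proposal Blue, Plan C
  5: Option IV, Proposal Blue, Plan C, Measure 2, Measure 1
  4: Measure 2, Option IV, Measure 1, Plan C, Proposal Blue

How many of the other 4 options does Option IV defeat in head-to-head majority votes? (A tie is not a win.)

Option IV against each rival (29 council members):
Option IV vs Measure 1: 5+3+4+5+4 = 21 for Option IV, 8 for Measure 1 — Option IV by 21–8.
Option IV vs Proposal Blue: Option IV wins 16–13.
Option IV vs Measure 2: Option IV preferred on 2+6+3+4+5 = 20 ballots; Option IV wins 20–9.
Option IV vs Plan C: Option IV, 23–6.
Option IV beats Measure 1, Proposal Blue, Measure 2, Plan C — 4 pairwise wins.

4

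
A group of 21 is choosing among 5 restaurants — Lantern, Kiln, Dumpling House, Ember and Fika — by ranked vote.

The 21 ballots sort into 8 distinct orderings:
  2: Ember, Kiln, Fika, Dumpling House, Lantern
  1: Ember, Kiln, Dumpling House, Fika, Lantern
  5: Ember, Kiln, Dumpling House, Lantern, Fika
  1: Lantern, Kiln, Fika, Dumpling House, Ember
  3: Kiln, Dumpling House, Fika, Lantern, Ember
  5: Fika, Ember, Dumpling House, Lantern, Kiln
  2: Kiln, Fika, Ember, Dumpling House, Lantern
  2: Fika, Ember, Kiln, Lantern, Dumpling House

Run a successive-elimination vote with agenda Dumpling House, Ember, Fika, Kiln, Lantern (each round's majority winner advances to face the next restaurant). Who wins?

Round 1: Dumpling House vs Ember — 4–17, Ember advances.
Round 2: Ember vs Fika — 8–13, Fika advances.
Round 3: Fika vs Kiln — 7–14, Kiln advances.
Round 4: Kiln vs Lantern — 15–6, Kiln advances.
The agenda winner is Kiln.

Kiln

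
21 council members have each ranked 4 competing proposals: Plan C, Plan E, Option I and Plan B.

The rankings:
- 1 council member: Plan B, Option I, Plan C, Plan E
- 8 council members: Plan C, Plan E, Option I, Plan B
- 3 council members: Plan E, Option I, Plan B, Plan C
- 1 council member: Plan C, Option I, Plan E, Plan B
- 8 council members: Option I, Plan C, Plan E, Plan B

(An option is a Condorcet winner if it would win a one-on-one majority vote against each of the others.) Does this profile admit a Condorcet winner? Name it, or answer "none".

Pairwise majorities:
Plan C vs Plan E: 18 to 3, Plan C.
Plan C vs Option I: Plan C preferred on 8+1 = 9 ballots; Option I wins 12–9.
Plan C vs Plan B: Plan C is ranked higher on 8+1+8 = 17 ballots, Plan B on 4. Plan C wins 17–4.
Plan E vs Option I: Plan E preferred on 8+3 = 11 ballots; Plan E wins 11–10.
Plan E vs Plan B: Plan E preferred on 8+3+1+8 = 20 ballots; Plan E wins 20–1.
Option I vs Plan B: Option I is ranked higher on 8+3+1+8 = 20 ballots, Plan B on 1. Option I wins 20–1.
Every option loses at least once (Plan C loses to Option I; Plan E loses to Plan C; Option I loses to Plan E; Plan B loses to Plan C). The majority relation contains the cycle Plan C → Plan E → Option I → Plan C, so there is no Condorcet winner.

none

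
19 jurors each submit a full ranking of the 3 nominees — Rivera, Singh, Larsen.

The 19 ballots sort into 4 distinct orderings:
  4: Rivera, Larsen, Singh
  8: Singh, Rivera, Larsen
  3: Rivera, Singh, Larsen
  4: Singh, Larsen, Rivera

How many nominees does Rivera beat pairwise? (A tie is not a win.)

1

Rivera against each rival (19 jurors):
Rivera vs Singh: Rivera preferred on 4+3 = 7 ballots; Singh wins 12–7.
Rivera vs Larsen: 4+8+3 = 15 for Rivera, 4 for Larsen — Rivera by 15–4.
Rivera beats Larsen; loses to Singh — 1 pairwise win.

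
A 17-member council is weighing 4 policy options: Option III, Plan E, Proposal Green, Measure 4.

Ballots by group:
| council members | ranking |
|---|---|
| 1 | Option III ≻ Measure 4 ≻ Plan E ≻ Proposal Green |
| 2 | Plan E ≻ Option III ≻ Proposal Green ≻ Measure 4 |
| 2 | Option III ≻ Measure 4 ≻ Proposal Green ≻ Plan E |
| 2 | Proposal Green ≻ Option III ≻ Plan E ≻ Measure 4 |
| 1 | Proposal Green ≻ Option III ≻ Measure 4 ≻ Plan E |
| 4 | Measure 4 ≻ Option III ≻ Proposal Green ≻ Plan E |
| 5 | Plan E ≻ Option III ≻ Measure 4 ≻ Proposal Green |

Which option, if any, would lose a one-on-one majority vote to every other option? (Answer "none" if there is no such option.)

none

Head-to-head results (17 council members):
Option III–Plan E: Option III 10–7.
Option III vs Proposal Green: Option III, 14–3.
Option III vs Measure 4: Option III wins 13–4.
Plan E vs Proposal Green: 1+2+5 = 8 for Plan E, 9 for Proposal Green — Proposal Green by 9–8.
Plan E vs Measure 4: Plan E preferred on 2+2+5 = 9 ballots; Plan E wins 9–8.
Proposal Green vs Measure 4: Measure 4, 12–5.
Each option has at least one pairwise win (Option III beats Plan E; Plan E beats Measure 4; Proposal Green beats Plan E; Measure 4 beats Proposal Green) — no Condorcet loser.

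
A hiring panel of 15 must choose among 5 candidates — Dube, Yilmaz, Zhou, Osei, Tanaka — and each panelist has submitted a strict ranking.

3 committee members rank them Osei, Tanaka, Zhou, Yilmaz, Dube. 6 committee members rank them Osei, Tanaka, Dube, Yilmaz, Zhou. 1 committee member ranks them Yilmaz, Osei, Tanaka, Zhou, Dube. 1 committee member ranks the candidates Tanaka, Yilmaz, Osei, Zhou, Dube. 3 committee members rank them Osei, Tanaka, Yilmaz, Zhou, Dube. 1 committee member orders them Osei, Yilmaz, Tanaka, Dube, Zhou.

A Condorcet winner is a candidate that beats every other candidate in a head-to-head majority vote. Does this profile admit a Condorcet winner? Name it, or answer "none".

Pairwise majorities:
Dube vs Yilmaz: Yilmaz, 9–6.
Dube vs Zhou: Zhou wins 8–7.
Dube vs Osei: Osei wins 15–0.
Dube vs Tanaka: Tanaka, 15–0.
Yilmaz–Zhou: Yilmaz 12–3.
Yilmaz vs Osei: Osei wins 13–2.
Yilmaz vs Tanaka: Tanaka, 13–2.
Zhou vs Osei: Osei, 15–0.
Zhou vs Tanaka: Tanaka, 15–0.
Osei vs Tanaka: Osei, 14–1.
Osei beats each of Dube, Yilmaz, Zhou, Tanaka — Osei is the Condorcet winner.

Osei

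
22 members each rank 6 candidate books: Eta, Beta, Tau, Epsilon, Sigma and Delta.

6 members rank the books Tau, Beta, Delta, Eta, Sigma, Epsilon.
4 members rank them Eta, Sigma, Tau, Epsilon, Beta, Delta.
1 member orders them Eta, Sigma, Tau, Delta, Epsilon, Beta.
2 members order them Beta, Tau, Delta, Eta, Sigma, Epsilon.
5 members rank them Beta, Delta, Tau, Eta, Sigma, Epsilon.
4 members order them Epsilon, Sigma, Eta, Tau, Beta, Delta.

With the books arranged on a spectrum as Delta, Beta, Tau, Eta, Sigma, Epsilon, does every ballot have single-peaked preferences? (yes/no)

no

Axis positions: Delta=1, Beta=2, Tau=3, Eta=4, Sigma=5, Epsilon=6.
Ballot type 1 (peak Tau at position 3): ranking walks positions 3-2-1-4-5-6, expanding outward from the peak — single-peaked.
Ballot type 2 (peak Eta at position 4): ranking walks positions 4-5-3-6-2-1, expanding outward from the peak — single-peaked.
Ballot type 3: ranking walks positions 4-5-3-1-6-2; Delta is ranked above Beta even though Beta lies between Delta and the peak Eta on the axis — preferences dip and rise again. Not single-peaked.
Ballot type 4 (peak Beta at position 2): ranking walks positions 2-3-1-4-5-6, expanding outward from the peak — single-peaked.
Ballot type 5 (peak Beta at position 2): ranking walks positions 2-1-3-4-5-6, expanding outward from the peak — single-peaked.
Ballot type 6 (peak Epsilon at position 6): ranking walks positions 6-5-4-3-2-1, expanding outward from the peak — single-peaked.
Ballot type 3 violates single-peakedness, so the profile is not single-peaked on this axis.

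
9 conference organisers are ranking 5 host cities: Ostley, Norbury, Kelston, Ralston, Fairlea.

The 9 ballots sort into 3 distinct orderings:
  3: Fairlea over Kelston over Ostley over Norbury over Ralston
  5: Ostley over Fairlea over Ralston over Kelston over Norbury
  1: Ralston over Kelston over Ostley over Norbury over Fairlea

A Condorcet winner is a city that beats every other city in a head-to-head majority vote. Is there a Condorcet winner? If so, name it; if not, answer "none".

Pairwise majorities:
Ostley vs Norbury: Ostley preferred on 3+5+1 = 9 ballots; Ostley wins 9–0.
Ostley vs Kelston: 5 for Ostley, 4 for Kelston — Ostley by 5–4.
Ostley vs Ralston: 8 to 1, Ostley.
Ostley vs Fairlea: Ostley preferred on 5+1 = 6 ballots; Ostley wins 6–3.
Norbury vs Kelston: Norbury preferred on 0 ballots; Kelston wins 9–0.
Norbury vs Ralston: Norbury preferred on 3 ballots; Ralston wins 6–3.
Norbury vs Fairlea: 1 for Norbury, 8 for Fairlea — Fairlea by 8–1.
Kelston vs Ralston: Kelston preferred on 3 ballots; Ralston wins 6–3.
Kelston vs Fairlea: 1 for Kelston, 8 for Fairlea — Fairlea by 8–1.
Ralston vs Fairlea: Ralston is ranked higher on 1 ballot, Fairlea on 8. Fairlea wins 8–1.
Only Ostley has no losses; Ostley is the Condorcet winner.

Ostley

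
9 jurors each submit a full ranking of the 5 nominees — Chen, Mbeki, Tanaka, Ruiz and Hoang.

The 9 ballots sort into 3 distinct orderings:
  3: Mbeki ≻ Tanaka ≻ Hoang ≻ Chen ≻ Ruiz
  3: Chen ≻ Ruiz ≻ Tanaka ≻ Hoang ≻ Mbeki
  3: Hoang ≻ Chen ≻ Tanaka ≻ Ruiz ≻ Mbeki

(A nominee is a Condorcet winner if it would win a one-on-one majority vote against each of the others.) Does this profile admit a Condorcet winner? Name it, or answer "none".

Pairwise majorities:
Chen vs Mbeki: 3+3 = 6 for Chen, 3 for Mbeki — Chen by 6–3.
Chen–Tanaka: Chen 6–3.
Chen vs Ruiz: 3+3+3 = 9 for Chen, 0 for Ruiz — Chen by 9–0.
Chen–Hoang: Hoang 6–3.
Mbeki vs Tanaka: Tanaka, 6–3.
Mbeki vs Ruiz: Ruiz wins 6–3.
Mbeki vs Hoang: Mbeki is ranked higher on 3 ballots, Hoang on 6. Hoang wins 6–3.
Tanaka vs Ruiz: Tanaka wins 6–3.
Tanaka–Hoang: Tanaka 6–3.
Ruiz vs Hoang: Hoang, 6–3.
Every nominee loses at least once (Chen loses to Hoang; Mbeki loses to Chen; Tanaka loses to Chen; Ruiz loses to Chen; Hoang loses to Tanaka). The majority relation contains the cycle Chen → Tanaka → Hoang → Chen, so there is no Condorcet winner.

none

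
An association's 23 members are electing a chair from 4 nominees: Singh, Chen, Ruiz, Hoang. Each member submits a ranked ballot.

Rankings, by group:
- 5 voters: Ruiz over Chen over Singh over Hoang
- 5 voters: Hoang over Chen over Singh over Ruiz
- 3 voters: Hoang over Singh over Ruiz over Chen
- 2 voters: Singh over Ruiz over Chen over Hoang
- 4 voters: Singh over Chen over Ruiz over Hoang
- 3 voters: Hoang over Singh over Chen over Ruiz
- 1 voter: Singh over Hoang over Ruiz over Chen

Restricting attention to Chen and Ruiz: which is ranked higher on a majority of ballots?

Ballots ranking Chen above Ruiz: 5 + 4 + 3 = 12.
Ballots ranking Ruiz above Chen: 23 − 12 = 11.
Chen wins the head-to-head 12–11.

Chen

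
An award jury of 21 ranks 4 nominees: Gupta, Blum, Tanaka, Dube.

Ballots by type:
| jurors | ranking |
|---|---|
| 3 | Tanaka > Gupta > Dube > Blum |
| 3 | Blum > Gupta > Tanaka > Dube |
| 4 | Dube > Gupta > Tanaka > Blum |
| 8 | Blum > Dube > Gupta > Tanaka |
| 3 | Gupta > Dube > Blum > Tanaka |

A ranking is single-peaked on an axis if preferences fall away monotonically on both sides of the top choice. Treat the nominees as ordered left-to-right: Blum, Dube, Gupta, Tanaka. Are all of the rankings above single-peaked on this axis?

no

Axis positions: Blum=1, Dube=2, Gupta=3, Tanaka=4.
Type 1 (peak Tanaka at position 4): ranking walks positions 4-3-2-1, expanding outward from the peak — single-peaked.
Type 2: ranking walks positions 1-3-4-2; Gupta is ranked above Dube even though Dube lies between Gupta and the peak Blum on the axis — preferences dip and rise again. Not single-peaked.
Type 3 (peak Dube at position 2): ranking walks positions 2-3-4-1, expanding outward from the peak — single-peaked.
Type 4 (peak Blum at position 1): ranking walks positions 1-2-3-4, expanding outward from the peak — single-peaked.
Type 5 (peak Gupta at position 3): ranking walks positions 3-2-1-4, expanding outward from the peak — single-peaked.
Type 2 violates single-peakedness, so the profile is not single-peaked on this axis.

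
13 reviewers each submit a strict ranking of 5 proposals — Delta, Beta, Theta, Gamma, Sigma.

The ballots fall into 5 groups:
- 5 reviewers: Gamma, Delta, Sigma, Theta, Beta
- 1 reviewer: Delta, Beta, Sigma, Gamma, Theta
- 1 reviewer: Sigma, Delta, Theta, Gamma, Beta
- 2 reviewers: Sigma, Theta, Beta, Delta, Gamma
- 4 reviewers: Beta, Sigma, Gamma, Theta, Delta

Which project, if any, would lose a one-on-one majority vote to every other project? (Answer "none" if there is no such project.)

none

Head-to-head results (13 reviewers):
Delta vs Beta: Delta preferred on 5+1+1 = 7 ballots; Delta wins 7–6.
Delta vs Theta: Delta is ranked higher on 5+1+1 = 7 ballots, Theta on 6. Delta wins 7–6.
Delta vs Gamma: Gamma wins 9–4.
Delta vs Sigma: Sigma wins 7–6.
Beta vs Theta: Theta wins 8–5.
Beta vs Gamma: Beta is ranked higher on 1+2+4 = 7 ballots, Gamma on 6. Beta wins 7–6.
Beta vs Sigma: Sigma wins 8–5.
Theta vs Gamma: Gamma wins 10–3.
Theta vs Sigma: 0 to 13, Sigma.
Gamma vs Sigma: 5 for Gamma, 8 for Sigma — Sigma by 8–5.
Each project has at least one pairwise win (Delta beats Beta; Beta beats Gamma; Theta beats Beta; Gamma beats Delta; Sigma beats Delta) — no Condorcet loser.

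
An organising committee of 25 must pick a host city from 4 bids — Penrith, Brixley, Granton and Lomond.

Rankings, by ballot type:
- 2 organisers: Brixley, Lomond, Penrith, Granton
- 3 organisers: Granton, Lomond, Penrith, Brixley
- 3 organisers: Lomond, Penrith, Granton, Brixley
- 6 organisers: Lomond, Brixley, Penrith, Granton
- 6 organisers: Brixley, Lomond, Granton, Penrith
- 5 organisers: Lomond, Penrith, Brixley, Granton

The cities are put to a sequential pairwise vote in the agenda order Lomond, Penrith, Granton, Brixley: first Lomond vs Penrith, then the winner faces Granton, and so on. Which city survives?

Lomond

Round 1: Lomond vs Penrith — 25–0, Lomond advances.
Round 2: Lomond vs Granton — 22–3, Lomond advances.
Round 3: Lomond vs Brixley — 17–8, Lomond advances.
The agenda winner is Lomond.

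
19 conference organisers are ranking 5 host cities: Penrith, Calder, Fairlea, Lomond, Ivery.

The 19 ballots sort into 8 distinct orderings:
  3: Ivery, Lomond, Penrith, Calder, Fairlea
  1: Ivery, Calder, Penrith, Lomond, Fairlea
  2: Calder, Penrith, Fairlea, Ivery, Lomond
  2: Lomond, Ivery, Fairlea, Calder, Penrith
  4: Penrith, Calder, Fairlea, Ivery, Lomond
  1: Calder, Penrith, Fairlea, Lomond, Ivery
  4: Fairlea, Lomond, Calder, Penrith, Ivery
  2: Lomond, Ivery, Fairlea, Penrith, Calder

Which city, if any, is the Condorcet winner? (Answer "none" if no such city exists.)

none

Head-to-head results (19 organisers):
Penrith–Calder: Calder 10–9.
Penrith–Fairlea: Penrith 11–8.
Penrith–Lomond: Lomond 11–8.
Penrith–Ivery: Penrith 11–8.
Calder–Fairlea: Calder 11–8.
Calder vs Lomond: Lomond wins 11–8.
Calder–Ivery: Calder 11–8.
Fairlea–Lomond: Fairlea 11–8.
Fairlea–Ivery: Fairlea 11–8.
Lomond–Ivery: Ivery 10–9.
Every city loses at least once (Penrith loses to Calder; Calder loses to Lomond; Fairlea loses to Penrith; Lomond loses to Fairlea; Ivery loses to Penrith). The majority relation contains the cycle Penrith beats Fairlea beats Lomond beats Penrith, so there is no Condorcet winner.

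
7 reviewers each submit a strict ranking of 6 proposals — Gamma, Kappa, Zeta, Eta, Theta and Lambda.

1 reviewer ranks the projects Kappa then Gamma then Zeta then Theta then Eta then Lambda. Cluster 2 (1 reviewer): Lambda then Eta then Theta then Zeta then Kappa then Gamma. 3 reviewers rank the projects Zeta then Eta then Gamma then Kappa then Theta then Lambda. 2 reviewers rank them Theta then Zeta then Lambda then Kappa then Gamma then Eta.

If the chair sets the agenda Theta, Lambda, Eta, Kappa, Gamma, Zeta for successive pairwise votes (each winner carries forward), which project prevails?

Round 1: Theta vs Lambda — 6–1, Theta advances.
Round 2: Theta vs Eta — 3–4, Eta advances.
Round 3: Eta vs Kappa — 4–3, Eta advances.
Round 4: Eta vs Gamma — 4–3, Eta advances.
Round 5: Eta vs Zeta — 1–6, Zeta advances.
Zeta survives the agenda.

Zeta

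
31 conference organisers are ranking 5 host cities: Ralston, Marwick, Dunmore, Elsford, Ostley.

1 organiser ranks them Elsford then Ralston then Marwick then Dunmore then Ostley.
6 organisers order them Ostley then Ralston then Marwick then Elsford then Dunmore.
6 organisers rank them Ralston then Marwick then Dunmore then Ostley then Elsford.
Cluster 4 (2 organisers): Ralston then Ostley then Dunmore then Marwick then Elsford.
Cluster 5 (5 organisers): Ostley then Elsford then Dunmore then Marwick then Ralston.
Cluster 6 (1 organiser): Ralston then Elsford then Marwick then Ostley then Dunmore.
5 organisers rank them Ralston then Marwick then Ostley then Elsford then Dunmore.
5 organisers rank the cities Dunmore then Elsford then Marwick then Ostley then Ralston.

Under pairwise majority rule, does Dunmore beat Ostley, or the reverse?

Ballots ranking Dunmore above Ostley: 1 + 6 + 5 = 12.
Ballots ranking Ostley above Dunmore: 31 − 12 = 19.
Ostley wins the head-to-head 19–12.

Ostley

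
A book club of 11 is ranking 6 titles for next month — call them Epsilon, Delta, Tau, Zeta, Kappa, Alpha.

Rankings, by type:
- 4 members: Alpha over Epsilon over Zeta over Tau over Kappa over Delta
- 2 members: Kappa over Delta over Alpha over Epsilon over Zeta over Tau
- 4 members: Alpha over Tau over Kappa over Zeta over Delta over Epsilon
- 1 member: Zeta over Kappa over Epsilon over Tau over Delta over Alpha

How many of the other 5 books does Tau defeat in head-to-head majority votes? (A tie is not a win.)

Tau against each rival (11 members):
Tau vs Epsilon: Epsilon wins 7–4.
Tau vs Delta: Tau, 9–2.
Tau vs Zeta: Zeta wins 7–4.
Tau vs Kappa: Tau preferred on 4+4 = 8 ballots; Tau wins 8–3.
Tau vs Alpha: 1 to 10, Alpha.
Tau beats Delta, Kappa; loses to Epsilon, Zeta, Alpha — 2 pairwise wins.

2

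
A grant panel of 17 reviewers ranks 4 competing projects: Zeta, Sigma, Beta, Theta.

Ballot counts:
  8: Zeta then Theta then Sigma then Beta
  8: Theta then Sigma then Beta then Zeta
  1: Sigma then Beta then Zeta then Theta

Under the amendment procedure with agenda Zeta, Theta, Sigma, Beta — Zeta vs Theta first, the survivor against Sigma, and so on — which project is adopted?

Round 1: Zeta vs Theta — 9–8, Zeta advances.
Round 2: Zeta vs Sigma — 8–9, Sigma advances.
Round 3: Sigma vs Beta — 17–0, Sigma advances.
Sigma survives the agenda.

Sigma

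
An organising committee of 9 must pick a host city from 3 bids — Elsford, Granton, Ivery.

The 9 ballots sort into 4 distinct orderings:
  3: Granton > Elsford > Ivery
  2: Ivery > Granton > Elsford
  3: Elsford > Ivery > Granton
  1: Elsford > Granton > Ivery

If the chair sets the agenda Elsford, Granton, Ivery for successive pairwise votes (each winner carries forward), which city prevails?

Round 1: Elsford vs Granton — 4–5, Granton advances.
Round 2: Granton vs Ivery — 4–5, Ivery advances.
The agenda winner is Ivery.

Ivery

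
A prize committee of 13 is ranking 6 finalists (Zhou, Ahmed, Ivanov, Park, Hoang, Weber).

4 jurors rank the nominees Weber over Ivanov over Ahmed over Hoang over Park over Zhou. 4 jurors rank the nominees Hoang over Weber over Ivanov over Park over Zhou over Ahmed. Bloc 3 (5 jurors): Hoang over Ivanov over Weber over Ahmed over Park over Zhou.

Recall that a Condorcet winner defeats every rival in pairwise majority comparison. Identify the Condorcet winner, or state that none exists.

Head-to-head results (13 jurors):
Zhou vs Ahmed: Ahmed, 9–4.
Zhou vs Ivanov: Ivanov wins 13–0.
Zhou vs Park: Park, 13–0.
Zhou vs Hoang: Hoang wins 13–0.
Zhou vs Weber: Weber, 13–0.
Ahmed–Ivanov: Ivanov 13–0.
Ahmed vs Park: Ahmed wins 9–4.
Ahmed vs Hoang: Hoang, 9–4.
Ahmed–Weber: Weber 13–0.
Ivanov–Park: Ivanov 13–0.
Ivanov vs Hoang: Hoang wins 9–4.
Ivanov–Weber: Weber 8–5.
Park vs Hoang: Hoang, 13–0.
Park vs Weber: Weber wins 13–0.
Hoang vs Weber: Hoang wins 9–4.
Only Hoang has no losses; Hoang is the Condorcet winner.

Hoang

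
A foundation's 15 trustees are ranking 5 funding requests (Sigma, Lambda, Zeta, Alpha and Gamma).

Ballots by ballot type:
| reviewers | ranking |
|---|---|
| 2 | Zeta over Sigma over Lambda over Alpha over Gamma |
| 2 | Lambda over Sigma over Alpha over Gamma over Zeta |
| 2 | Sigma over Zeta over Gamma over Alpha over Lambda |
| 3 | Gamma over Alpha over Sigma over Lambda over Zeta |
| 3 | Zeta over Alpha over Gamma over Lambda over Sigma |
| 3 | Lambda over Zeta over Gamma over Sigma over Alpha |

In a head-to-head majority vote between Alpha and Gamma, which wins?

Gamma

Ballots ranking Alpha above Gamma: 2 + 2 + 3 = 7.
Ballots ranking Gamma above Alpha: 15 − 7 = 8.
Gamma wins the head-to-head 8–7.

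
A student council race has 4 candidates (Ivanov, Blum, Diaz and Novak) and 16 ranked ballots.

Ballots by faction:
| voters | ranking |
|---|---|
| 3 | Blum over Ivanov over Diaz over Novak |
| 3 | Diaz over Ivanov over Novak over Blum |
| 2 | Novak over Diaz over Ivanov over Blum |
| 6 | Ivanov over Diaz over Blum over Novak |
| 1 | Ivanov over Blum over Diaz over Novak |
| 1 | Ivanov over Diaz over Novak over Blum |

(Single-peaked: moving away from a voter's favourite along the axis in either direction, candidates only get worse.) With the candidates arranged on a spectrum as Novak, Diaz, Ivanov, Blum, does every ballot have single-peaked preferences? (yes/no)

Axis positions: Novak=1, Diaz=2, Ivanov=3, Blum=4.
Faction 1 (peak Blum at position 4): ranking walks positions 4-3-2-1, expanding outward from the peak — single-peaked.
Faction 2 (peak Diaz at position 2): ranking walks positions 2-3-1-4, expanding outward from the peak — single-peaked.
Faction 3 (peak Novak at position 1): ranking walks positions 1-2-3-4, expanding outward from the peak — single-peaked.
Faction 4 (peak Ivanov at position 3): ranking walks positions 3-2-4-1, expanding outward from the peak — single-peaked.
Faction 5 (peak Ivanov at position 3): ranking walks positions 3-4-2-1, expanding outward from the peak — single-peaked.
Faction 6 (peak Ivanov at position 3): ranking walks positions 3-2-1-4, expanding outward from the peak — single-peaked.
Every ranking is single-peaked on this axis.

yes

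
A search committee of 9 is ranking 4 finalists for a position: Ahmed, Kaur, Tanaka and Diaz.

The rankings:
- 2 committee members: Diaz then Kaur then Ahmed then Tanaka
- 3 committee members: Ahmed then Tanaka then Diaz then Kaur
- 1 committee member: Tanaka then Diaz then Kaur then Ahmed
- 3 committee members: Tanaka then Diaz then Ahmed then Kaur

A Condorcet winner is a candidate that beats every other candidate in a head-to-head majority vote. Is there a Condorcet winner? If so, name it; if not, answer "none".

none

Head-to-head results (9 committee members):
Ahmed vs Kaur: Ahmed wins 6–3.
Ahmed vs Tanaka: Ahmed wins 5–4.
Ahmed vs Diaz: Diaz wins 6–3.
Kaur–Tanaka: Tanaka 7–2.
Kaur vs Diaz: Diaz, 9–0.
Tanaka–Diaz: Tanaka 7–2.
No candidate is unbeaten: Ahmed loses to Diaz; Kaur loses to Ahmed; Tanaka loses to Ahmed; Diaz loses to Tanaka. In particular Ahmed → Tanaka → Diaz → Ahmed is a majority cycle — no Condorcet winner exists.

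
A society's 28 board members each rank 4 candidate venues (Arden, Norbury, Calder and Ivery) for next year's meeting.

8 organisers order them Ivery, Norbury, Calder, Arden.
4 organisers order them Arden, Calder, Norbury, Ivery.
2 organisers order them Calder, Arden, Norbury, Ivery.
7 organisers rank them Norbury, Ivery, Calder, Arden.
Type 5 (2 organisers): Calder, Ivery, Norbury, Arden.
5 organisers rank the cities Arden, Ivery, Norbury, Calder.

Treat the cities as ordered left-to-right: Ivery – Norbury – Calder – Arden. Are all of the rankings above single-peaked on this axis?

Axis positions: Ivery=1, Norbury=2, Calder=3, Arden=4.
Type 1 (peak Ivery at position 1): ranking walks positions 1-2-3-4, expanding outward from the peak — single-peaked.
Type 2 (peak Arden at position 4): ranking walks positions 4-3-2-1, expanding outward from the peak — single-peaked.
Type 3 (peak Calder at position 3): ranking walks positions 3-4-2-1, expanding outward from the peak — single-peaked.
Type 4 (peak Norbury at position 2): ranking walks positions 2-1-3-4, expanding outward from the peak — single-peaked.
Type 5: ranking walks positions 3-1-2-4; Ivery is ranked above Norbury even though Norbury lies between Ivery and the peak Calder on the axis — preferences dip and rise again. Not single-peaked.
Type 6: ranking walks positions 4-1-2-3; Ivery is ranked above Calder even though Calder lies between Ivery and the peak Arden on the axis — preferences dip and rise again. Not single-peaked.
Type 5 violates single-peakedness, so the profile is not single-peaked on this axis.

no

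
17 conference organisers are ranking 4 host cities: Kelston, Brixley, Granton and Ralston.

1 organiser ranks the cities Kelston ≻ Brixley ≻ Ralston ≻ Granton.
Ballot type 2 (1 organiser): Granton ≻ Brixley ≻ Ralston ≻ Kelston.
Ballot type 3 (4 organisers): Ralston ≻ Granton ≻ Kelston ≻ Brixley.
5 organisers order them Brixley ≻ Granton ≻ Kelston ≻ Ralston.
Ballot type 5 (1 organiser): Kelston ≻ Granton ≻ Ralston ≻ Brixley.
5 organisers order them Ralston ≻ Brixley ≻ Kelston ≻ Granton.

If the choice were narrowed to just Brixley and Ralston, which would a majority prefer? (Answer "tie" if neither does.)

Ballots ranking Brixley above Ralston: 1 + 1 + 5 = 7.
Ballots ranking Ralston above Brixley: 17 − 7 = 10.
Ralston wins the head-to-head 10–7.

Ralston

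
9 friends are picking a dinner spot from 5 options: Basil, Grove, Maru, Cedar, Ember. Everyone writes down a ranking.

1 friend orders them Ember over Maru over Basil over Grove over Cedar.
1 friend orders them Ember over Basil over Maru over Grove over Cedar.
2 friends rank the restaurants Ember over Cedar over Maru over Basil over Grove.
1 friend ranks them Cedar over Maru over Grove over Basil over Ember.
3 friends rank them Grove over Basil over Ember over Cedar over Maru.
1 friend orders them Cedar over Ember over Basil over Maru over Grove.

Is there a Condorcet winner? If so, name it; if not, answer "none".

Check each pair by majority over 9 ballots:
Basil vs Grove: Basil wins 5–4.
Basil vs Maru: 1+3+1 = 5 for Basil, 4 for Maru — Basil by 5–4.
Basil vs Cedar: Basil preferred on 1+1+3 = 5 ballots; Basil wins 5–4.
Basil vs Ember: Basil is ranked higher on 1+3 = 4 ballots, Ember on 5. Ember wins 5–4.
Grove vs Maru: Maru wins 6–3.
Grove vs Cedar: Grove preferred on 1+1+3 = 5 ballots; Grove wins 5–4.
Grove vs Ember: Grove preferred on 1+3 = 4 ballots; Ember wins 5–4.
Maru vs Cedar: Maru preferred on 1+1 = 2 ballots; Cedar wins 7–2.
Maru vs Ember: Maru is ranked higher on 1 ballot, Ember on 8. Ember wins 8–1.
Cedar–Ember: Ember 7–2.
Ember wins every pairwise contest, so Ember is the Condorcet winner.

Ember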